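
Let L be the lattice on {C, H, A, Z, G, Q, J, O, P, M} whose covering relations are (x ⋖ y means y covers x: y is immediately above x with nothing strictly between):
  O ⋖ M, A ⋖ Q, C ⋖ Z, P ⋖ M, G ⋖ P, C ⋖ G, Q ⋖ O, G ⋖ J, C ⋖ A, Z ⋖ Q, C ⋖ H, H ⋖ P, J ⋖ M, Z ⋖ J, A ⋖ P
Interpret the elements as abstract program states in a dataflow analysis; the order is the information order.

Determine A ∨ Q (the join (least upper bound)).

Common upper bounds of {A, Q}: M, O, Q.
The least among these is Q.

Q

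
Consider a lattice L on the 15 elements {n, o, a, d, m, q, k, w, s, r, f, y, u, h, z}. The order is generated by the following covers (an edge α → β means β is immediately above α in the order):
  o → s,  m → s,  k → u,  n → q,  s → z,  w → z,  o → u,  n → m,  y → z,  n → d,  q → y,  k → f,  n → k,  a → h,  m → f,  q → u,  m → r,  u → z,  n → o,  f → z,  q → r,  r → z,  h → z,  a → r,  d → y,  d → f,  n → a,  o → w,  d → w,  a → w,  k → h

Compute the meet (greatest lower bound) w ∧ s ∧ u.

o

Common lower bounds of {w, s, u}: n, o.
The greatest among these is o.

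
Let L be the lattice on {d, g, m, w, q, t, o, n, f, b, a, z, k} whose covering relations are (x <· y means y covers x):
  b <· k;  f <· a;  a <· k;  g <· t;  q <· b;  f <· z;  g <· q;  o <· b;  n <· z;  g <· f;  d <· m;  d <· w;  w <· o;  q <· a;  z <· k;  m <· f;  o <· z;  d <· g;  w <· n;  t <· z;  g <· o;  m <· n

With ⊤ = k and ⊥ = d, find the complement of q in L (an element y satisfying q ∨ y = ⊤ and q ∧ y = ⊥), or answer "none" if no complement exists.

n

Need y with q ∨ y = k and q ∧ y = d.
Checking each element gives: n.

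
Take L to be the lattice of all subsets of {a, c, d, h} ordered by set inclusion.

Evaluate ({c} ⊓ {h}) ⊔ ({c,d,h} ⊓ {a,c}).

{c}

{c} ∧ {h} = {}
{c,d,h} ∧ {a,c} = {c}
{} ∨ {c} = {c}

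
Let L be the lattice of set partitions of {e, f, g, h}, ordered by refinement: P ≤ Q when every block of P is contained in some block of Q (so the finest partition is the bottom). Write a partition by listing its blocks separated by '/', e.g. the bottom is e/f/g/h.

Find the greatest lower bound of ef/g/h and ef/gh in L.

Common lower bounds of {ef/g/h, ef/gh}: e/f/g/h, ef/g/h.
The greatest among these is ef/g/h.

ef/g/h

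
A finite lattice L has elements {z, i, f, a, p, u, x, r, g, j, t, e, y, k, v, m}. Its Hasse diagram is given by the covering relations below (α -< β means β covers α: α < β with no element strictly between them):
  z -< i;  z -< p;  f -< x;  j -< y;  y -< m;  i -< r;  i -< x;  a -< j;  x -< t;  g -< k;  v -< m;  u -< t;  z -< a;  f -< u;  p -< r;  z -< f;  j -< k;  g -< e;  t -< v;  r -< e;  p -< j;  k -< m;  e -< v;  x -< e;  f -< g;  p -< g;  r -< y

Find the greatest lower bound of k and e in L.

Common lower bounds of {k, e}: f, g, p, z.
The greatest among these is g.

g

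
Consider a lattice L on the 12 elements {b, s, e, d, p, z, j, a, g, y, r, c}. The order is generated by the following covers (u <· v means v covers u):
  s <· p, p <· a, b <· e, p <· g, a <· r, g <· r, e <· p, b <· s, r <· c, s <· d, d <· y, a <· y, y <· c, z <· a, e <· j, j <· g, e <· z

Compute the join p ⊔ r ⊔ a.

Common upper bounds of {p, r, a}: c, r.
The least among these is r.

r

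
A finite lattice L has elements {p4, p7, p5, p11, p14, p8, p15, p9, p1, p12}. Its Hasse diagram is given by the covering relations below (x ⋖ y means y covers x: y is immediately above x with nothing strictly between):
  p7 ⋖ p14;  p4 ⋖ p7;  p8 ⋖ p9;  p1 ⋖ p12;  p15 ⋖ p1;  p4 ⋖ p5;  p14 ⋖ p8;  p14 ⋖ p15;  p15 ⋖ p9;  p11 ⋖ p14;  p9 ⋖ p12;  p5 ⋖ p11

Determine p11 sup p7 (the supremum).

p14

Common upper bounds of {p11, p7}: p1, p12, p14, p15, p8, p9.
The least among these is p14.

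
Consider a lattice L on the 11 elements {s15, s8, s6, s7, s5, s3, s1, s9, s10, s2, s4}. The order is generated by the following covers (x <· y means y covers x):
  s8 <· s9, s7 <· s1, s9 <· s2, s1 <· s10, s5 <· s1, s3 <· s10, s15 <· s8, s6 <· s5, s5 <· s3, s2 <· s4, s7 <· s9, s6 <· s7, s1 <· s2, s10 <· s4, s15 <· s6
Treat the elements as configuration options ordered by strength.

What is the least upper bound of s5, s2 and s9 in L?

Common upper bounds of {s5, s2, s9}: s2, s4.
The least among these is s2.

s2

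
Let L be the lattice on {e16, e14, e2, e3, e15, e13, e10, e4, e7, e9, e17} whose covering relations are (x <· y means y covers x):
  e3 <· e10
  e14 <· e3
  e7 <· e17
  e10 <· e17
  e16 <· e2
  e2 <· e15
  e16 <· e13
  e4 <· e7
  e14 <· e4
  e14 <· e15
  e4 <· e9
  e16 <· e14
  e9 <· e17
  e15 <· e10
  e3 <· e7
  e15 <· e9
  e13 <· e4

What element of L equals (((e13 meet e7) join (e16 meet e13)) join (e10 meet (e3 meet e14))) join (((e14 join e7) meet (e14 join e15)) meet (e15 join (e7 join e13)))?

e13 ∧ e7 = e13
e16 ∧ e13 = e16
e13 ∨ e16 = e13
e3 ∧ e14 = e14
e10 ∧ e14 = e14
e13 ∨ e14 = e4
e14 ∨ e7 = e7
e14 ∨ e15 = e15
e7 ∧ e15 = e14
e7 ∨ e13 = e7
e15 ∨ e7 = e17
e14 ∧ e17 = e14
e4 ∨ e14 = e4

e4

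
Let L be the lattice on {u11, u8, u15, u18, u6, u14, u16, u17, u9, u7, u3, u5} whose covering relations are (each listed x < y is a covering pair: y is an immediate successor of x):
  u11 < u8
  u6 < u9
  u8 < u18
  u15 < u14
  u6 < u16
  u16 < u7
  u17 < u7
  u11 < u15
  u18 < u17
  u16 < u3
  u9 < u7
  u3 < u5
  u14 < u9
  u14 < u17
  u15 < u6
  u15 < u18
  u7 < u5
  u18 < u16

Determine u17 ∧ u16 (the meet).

u18

Common lower bounds of {u17, u16}: u11, u15, u18, u8.
The greatest among these is u18.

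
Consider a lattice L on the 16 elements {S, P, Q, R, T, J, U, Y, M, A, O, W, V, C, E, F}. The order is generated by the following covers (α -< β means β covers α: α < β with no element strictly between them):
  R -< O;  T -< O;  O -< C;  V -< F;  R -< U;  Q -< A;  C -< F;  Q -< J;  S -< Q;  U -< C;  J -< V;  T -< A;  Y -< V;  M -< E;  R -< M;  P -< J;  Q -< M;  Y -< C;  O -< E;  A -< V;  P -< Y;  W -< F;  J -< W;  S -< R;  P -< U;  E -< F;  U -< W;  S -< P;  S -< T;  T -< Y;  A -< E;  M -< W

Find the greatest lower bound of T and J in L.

S

Common lower bounds of {T, J}: S.
The greatest among these is S.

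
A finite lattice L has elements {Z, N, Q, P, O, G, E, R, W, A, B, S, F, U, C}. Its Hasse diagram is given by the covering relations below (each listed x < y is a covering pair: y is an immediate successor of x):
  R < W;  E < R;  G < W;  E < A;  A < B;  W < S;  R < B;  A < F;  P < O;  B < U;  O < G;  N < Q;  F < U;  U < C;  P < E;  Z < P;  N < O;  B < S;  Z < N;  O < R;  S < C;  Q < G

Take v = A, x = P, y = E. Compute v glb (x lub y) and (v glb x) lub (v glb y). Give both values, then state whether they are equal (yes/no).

x lub y = E, so v glb (x lub y) = A glb E = E.
v glb x = P and v glb y = E, so (v glb x) lub (v glb y) = P lub E = E.
Equal: yes.

E; E; yes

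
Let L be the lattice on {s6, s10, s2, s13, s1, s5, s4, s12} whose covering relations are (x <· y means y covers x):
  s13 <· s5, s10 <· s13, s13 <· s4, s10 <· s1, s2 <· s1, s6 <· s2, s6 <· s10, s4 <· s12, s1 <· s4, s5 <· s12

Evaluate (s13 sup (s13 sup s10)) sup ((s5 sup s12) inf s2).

s4

s13 ∨ s10 = s13
s13 ∨ s13 = s13
s5 ∨ s12 = s12
s12 ∧ s2 = s2
s13 ∨ s2 = s4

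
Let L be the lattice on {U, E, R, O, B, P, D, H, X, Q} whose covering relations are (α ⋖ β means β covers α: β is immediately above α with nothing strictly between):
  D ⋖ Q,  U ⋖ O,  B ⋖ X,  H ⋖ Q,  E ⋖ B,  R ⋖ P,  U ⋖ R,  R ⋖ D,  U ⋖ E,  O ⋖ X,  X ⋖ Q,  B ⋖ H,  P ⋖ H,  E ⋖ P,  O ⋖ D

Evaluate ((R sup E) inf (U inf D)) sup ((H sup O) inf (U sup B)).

R ∨ E = P
U ∧ D = U
P ∧ U = U
H ∨ O = Q
U ∨ B = B
Q ∧ B = B
U ∨ B = B

B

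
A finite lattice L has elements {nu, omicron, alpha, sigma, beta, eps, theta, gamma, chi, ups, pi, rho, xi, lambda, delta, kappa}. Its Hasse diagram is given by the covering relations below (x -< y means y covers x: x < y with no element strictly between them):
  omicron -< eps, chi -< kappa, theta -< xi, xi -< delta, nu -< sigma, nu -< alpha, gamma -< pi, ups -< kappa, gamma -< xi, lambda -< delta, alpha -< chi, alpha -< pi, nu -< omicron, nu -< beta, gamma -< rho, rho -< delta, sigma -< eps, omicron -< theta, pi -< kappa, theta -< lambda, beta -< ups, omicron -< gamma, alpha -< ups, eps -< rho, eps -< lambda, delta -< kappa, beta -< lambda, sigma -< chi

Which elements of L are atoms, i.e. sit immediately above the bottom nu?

alpha, beta, omicron, sigma

The atoms are exactly the elements that cover nu: alpha, beta, omicron, sigma.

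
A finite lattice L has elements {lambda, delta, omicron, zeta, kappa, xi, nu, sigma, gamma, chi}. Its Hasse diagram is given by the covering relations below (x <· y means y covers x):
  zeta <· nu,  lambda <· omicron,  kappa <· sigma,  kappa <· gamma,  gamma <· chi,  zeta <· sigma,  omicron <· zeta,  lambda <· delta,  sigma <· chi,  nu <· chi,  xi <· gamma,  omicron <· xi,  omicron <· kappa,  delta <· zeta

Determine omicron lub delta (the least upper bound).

zeta

Common upper bounds of {omicron, delta}: chi, nu, sigma, zeta.
The least among these is zeta.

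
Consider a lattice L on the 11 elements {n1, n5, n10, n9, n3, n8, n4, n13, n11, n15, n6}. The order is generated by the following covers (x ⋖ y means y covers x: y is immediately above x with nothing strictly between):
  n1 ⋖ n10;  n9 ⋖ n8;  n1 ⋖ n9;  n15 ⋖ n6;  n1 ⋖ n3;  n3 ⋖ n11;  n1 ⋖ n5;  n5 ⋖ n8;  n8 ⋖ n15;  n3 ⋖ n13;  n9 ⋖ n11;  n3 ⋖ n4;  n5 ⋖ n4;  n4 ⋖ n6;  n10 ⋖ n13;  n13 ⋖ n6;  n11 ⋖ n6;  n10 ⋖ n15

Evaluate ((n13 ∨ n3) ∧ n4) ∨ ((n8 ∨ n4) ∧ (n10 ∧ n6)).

n13

n13 ∨ n3 = n13
n13 ∧ n4 = n3
n8 ∨ n4 = n6
n10 ∧ n6 = n10
n6 ∧ n10 = n10
n3 ∨ n10 = n13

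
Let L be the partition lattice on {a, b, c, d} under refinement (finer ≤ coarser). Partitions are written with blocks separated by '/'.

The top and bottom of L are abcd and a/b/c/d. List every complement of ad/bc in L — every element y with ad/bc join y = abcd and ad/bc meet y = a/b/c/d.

Need y with ad/bc ∨ y = abcd and ad/bc ∧ y = a/b/c/d.
Checking each element gives: a/b/cd, a/bd/c, ab/c/d, ab/cd, ac/b/d, ac/bd.

a/b/cd, a/bd/c, ab/c/d, ab/cd, ac/b/d, ac/bd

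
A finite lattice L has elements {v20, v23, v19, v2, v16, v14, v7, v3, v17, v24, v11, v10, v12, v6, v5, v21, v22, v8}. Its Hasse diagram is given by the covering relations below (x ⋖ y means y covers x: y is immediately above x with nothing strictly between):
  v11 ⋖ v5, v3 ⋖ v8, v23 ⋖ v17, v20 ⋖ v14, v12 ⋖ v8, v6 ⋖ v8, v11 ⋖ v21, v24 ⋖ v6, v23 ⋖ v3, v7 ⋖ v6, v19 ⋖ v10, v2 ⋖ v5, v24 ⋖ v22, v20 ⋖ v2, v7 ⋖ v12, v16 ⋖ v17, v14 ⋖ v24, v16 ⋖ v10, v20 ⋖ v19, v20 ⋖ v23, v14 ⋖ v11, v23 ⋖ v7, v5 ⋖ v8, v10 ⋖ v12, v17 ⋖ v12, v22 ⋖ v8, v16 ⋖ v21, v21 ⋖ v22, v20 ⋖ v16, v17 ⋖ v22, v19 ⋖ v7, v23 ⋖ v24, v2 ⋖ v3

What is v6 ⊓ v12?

Common lower bounds of {v6, v12}: v19, v20, v23, v7.
The greatest among these is v7.

v7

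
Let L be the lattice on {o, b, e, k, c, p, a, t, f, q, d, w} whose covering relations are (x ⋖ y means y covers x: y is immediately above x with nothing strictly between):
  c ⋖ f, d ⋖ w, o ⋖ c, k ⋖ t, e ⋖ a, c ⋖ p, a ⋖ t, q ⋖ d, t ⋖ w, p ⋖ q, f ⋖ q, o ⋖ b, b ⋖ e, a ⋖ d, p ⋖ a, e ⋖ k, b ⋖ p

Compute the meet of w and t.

t

Common lower bounds of {w, t}: a, b, c, e, k, o, p, t.
The greatest among these is t.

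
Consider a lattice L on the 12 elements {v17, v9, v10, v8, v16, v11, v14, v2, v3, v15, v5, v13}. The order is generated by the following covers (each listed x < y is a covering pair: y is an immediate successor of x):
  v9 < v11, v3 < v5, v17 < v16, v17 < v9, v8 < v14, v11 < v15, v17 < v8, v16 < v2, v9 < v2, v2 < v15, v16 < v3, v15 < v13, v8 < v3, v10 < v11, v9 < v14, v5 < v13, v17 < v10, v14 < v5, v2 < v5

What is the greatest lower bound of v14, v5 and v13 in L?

Common lower bounds of {v14, v5, v13}: v14, v17, v8, v9.
The greatest among these is v14.

v14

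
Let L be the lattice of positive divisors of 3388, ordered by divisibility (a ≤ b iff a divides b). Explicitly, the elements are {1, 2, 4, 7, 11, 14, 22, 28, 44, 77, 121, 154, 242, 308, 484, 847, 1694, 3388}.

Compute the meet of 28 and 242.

2

In the divisibility order, the meet is the greatest common divisor: gcd(28, 242) = 2.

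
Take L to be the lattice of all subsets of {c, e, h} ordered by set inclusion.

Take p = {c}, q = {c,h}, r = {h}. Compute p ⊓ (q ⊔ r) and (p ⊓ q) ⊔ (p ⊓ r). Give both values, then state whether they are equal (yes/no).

q ⊔ r = {c,h}, so p ⊓ (q ⊔ r) = {c} ⊓ {c,h} = {c}.
p ⊓ q = {c} and p ⊓ r = {}, so (p ⊓ q) ⊔ (p ⊓ r) = {c} ⊔ {} = {c}.
Equal: yes.

{c}; {c}; yes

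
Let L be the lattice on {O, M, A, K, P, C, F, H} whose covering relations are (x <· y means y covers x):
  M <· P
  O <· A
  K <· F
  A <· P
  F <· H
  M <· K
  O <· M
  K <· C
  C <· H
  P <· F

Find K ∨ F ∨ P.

Common upper bounds of {K, F, P}: F, H.
The least among these is F.

F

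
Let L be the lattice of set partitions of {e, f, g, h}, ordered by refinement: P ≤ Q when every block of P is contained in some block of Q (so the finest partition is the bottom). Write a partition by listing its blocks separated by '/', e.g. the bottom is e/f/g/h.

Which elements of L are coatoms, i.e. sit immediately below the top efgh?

e/fgh, ef/gh, efg/h, efh/g, eg/fh, egh/f, eh/fg

The coatoms are exactly the elements covered by efgh: e/fgh, ef/gh, efg/h, efh/g, eg/fh, egh/f, eh/fg.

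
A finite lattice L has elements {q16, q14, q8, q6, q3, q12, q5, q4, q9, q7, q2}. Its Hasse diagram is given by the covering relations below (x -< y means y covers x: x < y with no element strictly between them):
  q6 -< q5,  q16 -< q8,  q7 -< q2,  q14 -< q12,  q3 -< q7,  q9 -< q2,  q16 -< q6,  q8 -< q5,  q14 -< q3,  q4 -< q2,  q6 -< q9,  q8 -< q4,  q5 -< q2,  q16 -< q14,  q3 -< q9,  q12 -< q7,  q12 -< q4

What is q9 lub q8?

Common upper bounds of {q9, q8}: q2.
The least among these is q2.

q2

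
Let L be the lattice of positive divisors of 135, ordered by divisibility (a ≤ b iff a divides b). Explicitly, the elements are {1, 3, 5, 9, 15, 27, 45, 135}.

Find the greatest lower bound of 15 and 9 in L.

In the divisibility order, the meet is the greatest common divisor: gcd(15, 9) = 3.

3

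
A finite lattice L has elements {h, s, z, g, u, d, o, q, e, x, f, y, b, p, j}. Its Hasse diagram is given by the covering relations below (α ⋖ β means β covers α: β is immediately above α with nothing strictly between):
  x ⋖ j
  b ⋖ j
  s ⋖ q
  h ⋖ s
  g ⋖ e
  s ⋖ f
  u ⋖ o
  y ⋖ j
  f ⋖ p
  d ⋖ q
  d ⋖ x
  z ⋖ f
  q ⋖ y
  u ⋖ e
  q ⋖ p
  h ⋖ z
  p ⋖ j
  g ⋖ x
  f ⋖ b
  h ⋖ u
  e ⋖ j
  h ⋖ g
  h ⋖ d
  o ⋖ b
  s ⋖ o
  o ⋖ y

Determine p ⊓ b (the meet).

Common lower bounds of {p, b}: f, h, s, z.
The greatest among these is f.

f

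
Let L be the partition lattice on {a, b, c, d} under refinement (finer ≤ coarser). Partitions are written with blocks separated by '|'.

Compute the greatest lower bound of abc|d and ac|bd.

ac|b|d

Common lower bounds of {abc|d, ac|bd}: ac|b|d, a|b|c|d.
The greatest among these is ac|b|d.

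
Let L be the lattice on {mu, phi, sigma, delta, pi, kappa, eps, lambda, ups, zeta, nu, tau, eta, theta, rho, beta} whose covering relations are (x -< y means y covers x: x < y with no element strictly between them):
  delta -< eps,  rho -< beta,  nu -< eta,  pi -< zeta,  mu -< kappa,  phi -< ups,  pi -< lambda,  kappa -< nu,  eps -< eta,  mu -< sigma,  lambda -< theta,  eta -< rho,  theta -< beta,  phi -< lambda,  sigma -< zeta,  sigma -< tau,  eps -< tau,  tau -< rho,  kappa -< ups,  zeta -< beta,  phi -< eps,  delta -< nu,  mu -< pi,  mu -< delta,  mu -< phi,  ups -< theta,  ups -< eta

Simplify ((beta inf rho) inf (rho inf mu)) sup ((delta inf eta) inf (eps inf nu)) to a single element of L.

beta ∧ rho = rho
rho ∧ mu = mu
rho ∧ mu = mu
delta ∧ eta = delta
eps ∧ nu = delta
delta ∧ delta = delta
mu ∨ delta = delta

delta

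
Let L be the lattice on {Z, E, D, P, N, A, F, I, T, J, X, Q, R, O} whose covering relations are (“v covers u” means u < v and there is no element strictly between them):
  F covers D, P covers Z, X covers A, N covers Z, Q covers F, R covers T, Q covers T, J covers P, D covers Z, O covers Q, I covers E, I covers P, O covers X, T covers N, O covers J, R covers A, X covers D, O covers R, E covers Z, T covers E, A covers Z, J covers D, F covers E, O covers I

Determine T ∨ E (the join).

T

Common upper bounds of {T, E}: O, Q, R, T.
The least among these is T.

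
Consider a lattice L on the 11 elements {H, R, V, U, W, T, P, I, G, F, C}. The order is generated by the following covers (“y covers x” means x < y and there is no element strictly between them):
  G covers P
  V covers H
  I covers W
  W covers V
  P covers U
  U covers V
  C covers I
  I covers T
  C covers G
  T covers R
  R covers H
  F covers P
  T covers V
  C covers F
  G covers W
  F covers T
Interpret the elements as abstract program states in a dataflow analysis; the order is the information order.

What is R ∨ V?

Common upper bounds of {R, V}: C, F, I, T.
The least among these is T.

T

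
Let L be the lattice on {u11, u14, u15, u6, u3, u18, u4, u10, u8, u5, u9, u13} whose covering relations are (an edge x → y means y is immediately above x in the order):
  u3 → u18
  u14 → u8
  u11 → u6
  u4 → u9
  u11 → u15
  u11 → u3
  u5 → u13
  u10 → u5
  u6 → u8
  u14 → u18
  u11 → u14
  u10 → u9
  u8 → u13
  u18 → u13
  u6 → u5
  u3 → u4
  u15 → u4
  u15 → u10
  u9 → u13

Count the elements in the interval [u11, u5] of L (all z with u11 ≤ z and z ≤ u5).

5

The interval [u11, u5] = {u10, u11, u15, u5, u6}, which has 5 elements.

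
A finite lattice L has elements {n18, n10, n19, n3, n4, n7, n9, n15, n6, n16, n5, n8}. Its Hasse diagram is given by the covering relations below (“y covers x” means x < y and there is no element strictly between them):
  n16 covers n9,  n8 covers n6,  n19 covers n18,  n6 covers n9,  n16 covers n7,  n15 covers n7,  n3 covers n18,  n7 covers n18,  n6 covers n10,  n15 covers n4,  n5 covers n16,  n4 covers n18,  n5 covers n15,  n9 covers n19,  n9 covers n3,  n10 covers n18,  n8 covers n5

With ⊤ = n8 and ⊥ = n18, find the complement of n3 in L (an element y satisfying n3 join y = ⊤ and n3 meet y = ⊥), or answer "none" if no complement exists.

For every candidate y, either n3 ∨ y ≠ n8 or n3 ∧ y ≠ n18; no complement exists.

none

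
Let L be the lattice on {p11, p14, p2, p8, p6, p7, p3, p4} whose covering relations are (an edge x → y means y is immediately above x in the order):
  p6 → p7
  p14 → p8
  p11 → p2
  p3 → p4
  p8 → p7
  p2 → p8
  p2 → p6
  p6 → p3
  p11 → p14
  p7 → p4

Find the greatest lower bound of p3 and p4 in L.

Common lower bounds of {p3, p4}: p11, p2, p3, p6.
The greatest among these is p3.

p3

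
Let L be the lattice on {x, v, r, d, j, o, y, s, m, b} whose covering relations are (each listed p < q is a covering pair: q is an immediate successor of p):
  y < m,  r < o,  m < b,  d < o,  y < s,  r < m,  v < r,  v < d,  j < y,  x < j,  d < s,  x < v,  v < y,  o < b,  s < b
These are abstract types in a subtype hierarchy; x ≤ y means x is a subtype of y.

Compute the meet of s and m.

Common lower bounds of {s, m}: j, v, x, y.
The greatest among these is y.

y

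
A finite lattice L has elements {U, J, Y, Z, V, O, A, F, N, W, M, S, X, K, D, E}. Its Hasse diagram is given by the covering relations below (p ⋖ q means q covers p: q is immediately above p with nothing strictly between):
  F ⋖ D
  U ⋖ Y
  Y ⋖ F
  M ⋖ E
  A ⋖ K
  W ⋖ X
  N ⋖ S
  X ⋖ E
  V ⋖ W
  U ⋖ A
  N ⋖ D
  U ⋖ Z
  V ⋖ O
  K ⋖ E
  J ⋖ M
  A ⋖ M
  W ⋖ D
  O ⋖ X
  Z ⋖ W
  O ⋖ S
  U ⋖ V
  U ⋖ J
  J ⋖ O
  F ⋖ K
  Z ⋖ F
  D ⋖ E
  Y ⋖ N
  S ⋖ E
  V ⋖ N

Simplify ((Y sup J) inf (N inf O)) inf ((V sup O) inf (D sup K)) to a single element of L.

Y ∨ J = S
N ∧ O = V
S ∧ V = V
V ∨ O = O
D ∨ K = E
O ∧ E = O
V ∧ O = V

V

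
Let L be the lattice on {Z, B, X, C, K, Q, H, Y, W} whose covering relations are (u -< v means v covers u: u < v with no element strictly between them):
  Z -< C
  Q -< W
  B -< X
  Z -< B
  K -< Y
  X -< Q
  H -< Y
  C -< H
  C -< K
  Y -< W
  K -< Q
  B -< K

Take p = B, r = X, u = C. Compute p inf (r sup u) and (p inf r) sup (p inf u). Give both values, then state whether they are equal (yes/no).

B; B; yes

r sup u = Q, so p inf (r sup u) = B inf Q = B.
p inf r = B and p inf u = Z, so (p inf r) sup (p inf u) = B sup Z = B.
Equal: yes.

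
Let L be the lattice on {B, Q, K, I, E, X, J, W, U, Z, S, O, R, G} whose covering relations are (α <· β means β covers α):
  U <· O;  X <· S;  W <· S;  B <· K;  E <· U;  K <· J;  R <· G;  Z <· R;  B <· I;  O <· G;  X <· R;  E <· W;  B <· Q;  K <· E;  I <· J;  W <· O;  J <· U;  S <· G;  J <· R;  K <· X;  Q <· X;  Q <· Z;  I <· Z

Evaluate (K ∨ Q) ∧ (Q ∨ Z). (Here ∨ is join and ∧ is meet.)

Q

K ∨ Q = X
Q ∨ Z = Z
X ∧ Z = Q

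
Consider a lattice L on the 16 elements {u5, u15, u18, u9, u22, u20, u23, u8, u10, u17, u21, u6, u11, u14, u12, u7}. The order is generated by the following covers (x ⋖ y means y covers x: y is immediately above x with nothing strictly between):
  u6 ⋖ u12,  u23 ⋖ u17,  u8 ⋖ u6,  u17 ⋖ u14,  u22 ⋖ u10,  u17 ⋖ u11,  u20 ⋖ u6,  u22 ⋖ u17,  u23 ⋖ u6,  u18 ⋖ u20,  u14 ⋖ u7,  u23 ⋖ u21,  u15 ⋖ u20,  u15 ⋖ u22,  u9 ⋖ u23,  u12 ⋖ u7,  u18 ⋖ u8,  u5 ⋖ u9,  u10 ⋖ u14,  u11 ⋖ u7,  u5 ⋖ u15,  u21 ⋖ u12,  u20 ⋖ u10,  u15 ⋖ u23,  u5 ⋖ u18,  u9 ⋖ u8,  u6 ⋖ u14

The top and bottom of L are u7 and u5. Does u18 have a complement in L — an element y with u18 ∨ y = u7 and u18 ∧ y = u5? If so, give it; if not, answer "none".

Need y with u18 ∨ y = u7 and u18 ∧ y = u5.
Checking each element gives: u11.

u11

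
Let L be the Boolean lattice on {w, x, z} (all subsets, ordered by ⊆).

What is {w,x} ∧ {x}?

{x}

Under ⊆, meet is intersection: {w,x} ∩ {x} = {x}.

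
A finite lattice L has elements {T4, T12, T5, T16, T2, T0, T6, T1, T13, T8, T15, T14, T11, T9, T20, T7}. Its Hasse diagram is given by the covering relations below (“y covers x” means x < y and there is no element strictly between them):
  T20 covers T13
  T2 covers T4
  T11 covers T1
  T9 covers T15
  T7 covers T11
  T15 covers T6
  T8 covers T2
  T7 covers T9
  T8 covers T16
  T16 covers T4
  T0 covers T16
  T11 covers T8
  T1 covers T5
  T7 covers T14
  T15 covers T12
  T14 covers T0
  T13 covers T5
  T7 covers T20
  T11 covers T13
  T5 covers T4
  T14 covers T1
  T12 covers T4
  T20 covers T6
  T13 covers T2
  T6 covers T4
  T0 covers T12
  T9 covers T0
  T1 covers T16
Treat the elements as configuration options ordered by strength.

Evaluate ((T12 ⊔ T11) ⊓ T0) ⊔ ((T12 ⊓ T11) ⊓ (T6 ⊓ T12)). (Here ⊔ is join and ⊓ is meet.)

T0

T12 ∨ T11 = T7
T7 ∧ T0 = T0
T12 ∧ T11 = T4
T6 ∧ T12 = T4
T4 ∧ T4 = T4
T0 ∨ T4 = T0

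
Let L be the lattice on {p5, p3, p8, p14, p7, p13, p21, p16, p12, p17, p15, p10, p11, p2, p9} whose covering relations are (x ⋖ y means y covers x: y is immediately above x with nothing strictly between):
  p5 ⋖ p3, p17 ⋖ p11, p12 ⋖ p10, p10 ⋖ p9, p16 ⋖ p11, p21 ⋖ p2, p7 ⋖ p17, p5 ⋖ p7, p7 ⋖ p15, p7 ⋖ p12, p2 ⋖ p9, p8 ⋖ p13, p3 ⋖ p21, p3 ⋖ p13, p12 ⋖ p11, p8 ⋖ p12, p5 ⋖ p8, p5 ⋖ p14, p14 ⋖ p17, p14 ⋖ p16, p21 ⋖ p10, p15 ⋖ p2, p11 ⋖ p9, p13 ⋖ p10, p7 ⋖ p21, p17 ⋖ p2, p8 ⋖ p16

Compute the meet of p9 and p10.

Common lower bounds of {p9, p10}: p10, p12, p13, p21, p3, p5, p7, p8.
The greatest among these is p10.

p10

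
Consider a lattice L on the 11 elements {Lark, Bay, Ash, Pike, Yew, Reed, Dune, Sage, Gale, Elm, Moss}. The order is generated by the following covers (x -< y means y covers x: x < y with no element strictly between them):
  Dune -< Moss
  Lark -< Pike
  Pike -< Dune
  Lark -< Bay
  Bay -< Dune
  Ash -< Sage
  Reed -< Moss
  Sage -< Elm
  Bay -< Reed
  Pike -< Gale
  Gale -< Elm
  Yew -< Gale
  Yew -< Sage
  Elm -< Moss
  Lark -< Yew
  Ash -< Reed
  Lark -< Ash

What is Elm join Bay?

Common upper bounds of {Elm, Bay}: Moss.
The least among these is Moss.

Moss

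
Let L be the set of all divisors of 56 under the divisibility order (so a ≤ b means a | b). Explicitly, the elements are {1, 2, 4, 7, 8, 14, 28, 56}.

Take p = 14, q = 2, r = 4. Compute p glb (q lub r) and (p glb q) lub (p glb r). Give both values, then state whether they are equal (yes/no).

2; 2; yes

q lub r = 4, so p glb (q lub r) = 14 glb 4 = 2.
p glb q = 2 and p glb r = 2, so (p glb q) lub (p glb r) = 2 lub 2 = 2.
Equal: yes.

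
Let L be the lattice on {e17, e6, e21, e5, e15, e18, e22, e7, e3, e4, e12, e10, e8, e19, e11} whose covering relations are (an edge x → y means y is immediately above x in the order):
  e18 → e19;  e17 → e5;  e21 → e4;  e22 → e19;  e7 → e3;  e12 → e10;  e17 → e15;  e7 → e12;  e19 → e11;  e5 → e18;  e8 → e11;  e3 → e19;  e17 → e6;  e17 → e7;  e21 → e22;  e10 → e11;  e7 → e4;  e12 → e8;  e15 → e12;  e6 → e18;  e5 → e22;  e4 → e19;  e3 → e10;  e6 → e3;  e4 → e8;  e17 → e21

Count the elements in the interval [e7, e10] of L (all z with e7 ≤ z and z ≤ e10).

4

The interval [e7, e10] = {e10, e12, e3, e7}, which has 4 elements.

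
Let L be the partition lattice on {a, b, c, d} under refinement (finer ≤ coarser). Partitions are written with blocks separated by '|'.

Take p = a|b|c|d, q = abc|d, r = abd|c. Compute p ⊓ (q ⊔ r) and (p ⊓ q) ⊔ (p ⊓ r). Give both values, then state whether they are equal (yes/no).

q ⊔ r = abcd, so p ⊓ (q ⊔ r) = a|b|c|d ⊓ abcd = a|b|c|d.
p ⊓ q = a|b|c|d and p ⊓ r = a|b|c|d, so (p ⊓ q) ⊔ (p ⊓ r) = a|b|c|d ⊔ a|b|c|d = a|b|c|d.
Equal: yes.

a|b|c|d; a|b|c|d; yes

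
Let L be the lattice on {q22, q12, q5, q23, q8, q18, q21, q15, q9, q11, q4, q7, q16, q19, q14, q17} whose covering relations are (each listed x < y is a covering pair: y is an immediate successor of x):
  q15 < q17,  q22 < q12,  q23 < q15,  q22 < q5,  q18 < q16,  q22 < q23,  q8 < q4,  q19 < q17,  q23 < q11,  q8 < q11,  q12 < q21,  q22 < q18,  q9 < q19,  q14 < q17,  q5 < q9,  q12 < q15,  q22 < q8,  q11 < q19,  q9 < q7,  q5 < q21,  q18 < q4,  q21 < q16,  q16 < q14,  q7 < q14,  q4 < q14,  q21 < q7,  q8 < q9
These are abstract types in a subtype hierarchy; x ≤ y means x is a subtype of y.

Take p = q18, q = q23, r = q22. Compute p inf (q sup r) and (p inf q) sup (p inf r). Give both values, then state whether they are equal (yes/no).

q22; q22; yes

q sup r = q23, so p inf (q sup r) = q18 inf q23 = q22.
p inf q = q22 and p inf r = q22, so (p inf q) sup (p inf r) = q22 sup q22 = q22.
Equal: yes.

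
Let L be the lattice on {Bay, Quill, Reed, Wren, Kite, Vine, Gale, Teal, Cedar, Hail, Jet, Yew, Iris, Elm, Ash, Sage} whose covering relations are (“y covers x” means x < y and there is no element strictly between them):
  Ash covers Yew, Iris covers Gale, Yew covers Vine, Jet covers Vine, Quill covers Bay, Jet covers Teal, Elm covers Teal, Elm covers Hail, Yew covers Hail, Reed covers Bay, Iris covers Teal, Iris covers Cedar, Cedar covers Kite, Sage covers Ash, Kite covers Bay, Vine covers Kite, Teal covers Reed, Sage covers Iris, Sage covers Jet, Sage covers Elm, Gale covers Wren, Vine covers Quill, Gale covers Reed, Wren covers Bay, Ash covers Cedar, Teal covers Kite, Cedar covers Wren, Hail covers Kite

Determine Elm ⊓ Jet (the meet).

Teal

Common lower bounds of {Elm, Jet}: Bay, Kite, Reed, Teal.
The greatest among these is Teal.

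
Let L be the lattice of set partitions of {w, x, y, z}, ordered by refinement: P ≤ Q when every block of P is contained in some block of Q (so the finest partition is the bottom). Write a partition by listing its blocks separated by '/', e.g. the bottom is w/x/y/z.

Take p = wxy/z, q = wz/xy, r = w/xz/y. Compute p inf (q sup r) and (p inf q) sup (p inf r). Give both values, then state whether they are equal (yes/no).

wxy/z; w/xy/z; no

q sup r = wxyz, so p inf (q sup r) = wxy/z inf wxyz = wxy/z.
p inf q = w/xy/z and p inf r = w/x/y/z, so (p inf q) sup (p inf r) = w/xy/z sup w/x/y/z = w/xy/z.
Equal: no.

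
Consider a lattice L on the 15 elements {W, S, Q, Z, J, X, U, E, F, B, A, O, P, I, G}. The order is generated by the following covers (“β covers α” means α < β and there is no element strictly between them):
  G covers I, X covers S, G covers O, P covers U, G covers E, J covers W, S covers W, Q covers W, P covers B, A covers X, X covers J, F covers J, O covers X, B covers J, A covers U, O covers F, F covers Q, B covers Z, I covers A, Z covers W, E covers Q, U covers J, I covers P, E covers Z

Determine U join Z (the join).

Common upper bounds of {U, Z}: G, I, P.
The least among these is P.

P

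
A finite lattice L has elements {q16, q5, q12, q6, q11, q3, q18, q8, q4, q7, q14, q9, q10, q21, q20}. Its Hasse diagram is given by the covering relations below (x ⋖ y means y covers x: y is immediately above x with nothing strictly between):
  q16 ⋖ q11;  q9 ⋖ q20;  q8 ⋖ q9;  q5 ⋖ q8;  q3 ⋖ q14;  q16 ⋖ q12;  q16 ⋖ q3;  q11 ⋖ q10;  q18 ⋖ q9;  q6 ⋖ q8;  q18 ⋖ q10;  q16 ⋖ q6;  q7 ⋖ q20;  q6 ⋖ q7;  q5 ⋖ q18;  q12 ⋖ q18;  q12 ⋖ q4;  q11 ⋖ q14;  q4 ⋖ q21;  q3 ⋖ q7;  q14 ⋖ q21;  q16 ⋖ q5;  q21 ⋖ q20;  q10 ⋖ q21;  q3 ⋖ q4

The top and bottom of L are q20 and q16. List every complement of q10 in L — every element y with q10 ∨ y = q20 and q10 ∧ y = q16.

Need y with q10 ∨ y = q20 and q10 ∧ y = q16.
Checking each element gives: q6, q7.

q6, q7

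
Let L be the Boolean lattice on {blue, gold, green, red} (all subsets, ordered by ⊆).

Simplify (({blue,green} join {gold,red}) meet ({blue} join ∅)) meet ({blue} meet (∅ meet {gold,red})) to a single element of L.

{blue,green} ∨ {gold,red} = {blue,gold,green,red}
{blue} ∨ ∅ = {blue}
{blue,gold,green,red} ∧ {blue} = {blue}
∅ ∧ {gold,red} = ∅
{blue} ∧ ∅ = ∅
{blue} ∧ ∅ = ∅

∅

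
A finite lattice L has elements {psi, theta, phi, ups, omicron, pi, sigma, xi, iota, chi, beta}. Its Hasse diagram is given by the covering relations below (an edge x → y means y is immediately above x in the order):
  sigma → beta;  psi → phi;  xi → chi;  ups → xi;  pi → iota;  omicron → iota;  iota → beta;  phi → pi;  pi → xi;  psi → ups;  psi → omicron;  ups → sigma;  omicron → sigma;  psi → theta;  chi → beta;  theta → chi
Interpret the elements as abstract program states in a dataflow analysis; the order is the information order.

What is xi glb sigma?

ups

Common lower bounds of {xi, sigma}: psi, ups.
The greatest among these is ups.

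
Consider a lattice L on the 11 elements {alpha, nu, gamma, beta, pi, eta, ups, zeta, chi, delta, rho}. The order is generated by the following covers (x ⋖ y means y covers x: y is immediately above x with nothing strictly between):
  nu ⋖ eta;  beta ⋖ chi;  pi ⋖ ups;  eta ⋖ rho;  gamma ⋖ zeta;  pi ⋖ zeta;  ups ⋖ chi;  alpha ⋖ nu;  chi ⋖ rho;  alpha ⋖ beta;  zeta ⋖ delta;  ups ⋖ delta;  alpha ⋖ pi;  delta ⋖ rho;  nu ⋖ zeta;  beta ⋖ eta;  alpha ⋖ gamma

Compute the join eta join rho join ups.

Common upper bounds of {eta, rho, ups}: rho.
The least among these is rho.

rho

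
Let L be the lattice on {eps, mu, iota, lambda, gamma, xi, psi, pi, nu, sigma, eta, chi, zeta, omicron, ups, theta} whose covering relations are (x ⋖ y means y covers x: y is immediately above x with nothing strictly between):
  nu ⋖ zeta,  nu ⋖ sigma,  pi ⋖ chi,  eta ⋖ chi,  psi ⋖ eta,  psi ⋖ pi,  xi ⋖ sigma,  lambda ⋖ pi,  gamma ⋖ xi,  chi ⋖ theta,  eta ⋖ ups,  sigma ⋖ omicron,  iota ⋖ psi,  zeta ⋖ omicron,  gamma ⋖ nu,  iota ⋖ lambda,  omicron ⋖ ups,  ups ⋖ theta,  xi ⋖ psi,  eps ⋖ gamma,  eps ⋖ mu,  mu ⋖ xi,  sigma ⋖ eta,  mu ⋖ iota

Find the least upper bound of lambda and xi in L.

pi

Common upper bounds of {lambda, xi}: chi, pi, theta.
The least among these is pi.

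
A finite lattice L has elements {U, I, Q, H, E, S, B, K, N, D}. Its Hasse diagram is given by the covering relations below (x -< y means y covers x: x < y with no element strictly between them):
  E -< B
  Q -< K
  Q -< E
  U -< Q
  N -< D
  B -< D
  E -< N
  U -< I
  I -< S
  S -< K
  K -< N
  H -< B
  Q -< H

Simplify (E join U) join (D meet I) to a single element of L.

N

E ∨ U = E
D ∧ I = I
E ∨ I = N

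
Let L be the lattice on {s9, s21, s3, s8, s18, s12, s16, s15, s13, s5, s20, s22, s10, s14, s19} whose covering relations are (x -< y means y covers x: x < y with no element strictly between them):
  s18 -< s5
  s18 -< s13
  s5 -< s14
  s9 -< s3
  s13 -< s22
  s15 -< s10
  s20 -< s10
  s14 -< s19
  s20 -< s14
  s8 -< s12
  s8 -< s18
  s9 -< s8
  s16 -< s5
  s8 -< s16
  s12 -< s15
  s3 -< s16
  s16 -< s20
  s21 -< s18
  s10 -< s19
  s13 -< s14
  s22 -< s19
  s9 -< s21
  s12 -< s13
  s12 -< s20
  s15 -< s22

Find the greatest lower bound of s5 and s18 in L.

Common lower bounds of {s5, s18}: s18, s21, s8, s9.
The greatest among these is s18.

s18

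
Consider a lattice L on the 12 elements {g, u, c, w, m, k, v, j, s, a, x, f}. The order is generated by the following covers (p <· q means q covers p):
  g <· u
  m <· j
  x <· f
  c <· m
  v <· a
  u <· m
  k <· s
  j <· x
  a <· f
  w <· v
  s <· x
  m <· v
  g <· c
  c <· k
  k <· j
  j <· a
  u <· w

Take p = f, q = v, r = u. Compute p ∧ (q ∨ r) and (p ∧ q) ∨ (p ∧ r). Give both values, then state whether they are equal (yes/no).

q ∨ r = v, so p ∧ (q ∨ r) = f ∧ v = v.
p ∧ q = v and p ∧ r = u, so (p ∧ q) ∨ (p ∧ r) = v ∨ u = v.
Equal: yes.

v; v; yes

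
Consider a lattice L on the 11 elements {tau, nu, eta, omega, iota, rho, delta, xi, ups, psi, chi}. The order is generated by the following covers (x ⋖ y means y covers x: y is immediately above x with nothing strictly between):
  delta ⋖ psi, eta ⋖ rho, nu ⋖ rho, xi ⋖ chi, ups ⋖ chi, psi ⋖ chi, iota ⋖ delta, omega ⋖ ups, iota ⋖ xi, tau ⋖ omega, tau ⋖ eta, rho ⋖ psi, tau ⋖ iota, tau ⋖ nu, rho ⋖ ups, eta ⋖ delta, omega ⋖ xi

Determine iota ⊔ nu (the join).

psi

Common upper bounds of {iota, nu}: chi, psi.
The least among these is psi.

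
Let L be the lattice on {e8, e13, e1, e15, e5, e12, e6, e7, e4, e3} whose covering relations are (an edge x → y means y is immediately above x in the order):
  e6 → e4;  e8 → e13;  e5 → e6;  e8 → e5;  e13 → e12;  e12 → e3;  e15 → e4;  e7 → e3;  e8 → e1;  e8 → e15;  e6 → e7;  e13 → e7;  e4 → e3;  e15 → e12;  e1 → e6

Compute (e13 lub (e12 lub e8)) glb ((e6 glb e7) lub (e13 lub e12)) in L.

e12

e12 ∨ e8 = e12
e13 ∨ e12 = e12
e6 ∧ e7 = e6
e13 ∨ e12 = e12
e6 ∨ e12 = e3
e12 ∧ e3 = e12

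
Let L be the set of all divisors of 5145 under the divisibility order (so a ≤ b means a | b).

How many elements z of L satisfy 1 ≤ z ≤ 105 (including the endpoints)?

8

The interval [1, 105] = {1, 105, 15, 21, 3, 35, 5, 7}, which has 8 elements.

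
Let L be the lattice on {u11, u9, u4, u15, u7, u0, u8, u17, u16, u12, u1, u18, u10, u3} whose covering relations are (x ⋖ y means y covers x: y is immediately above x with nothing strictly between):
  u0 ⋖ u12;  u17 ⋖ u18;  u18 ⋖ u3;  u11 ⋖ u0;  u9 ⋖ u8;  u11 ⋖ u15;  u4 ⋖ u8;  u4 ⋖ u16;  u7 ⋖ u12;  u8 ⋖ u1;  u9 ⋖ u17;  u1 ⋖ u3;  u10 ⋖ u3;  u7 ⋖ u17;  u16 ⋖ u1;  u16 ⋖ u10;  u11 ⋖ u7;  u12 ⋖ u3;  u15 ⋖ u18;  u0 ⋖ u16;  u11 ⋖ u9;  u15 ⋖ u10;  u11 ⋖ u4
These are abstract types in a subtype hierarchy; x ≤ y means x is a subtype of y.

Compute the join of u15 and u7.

u18

Common upper bounds of {u15, u7}: u18, u3.
The least among these is u18.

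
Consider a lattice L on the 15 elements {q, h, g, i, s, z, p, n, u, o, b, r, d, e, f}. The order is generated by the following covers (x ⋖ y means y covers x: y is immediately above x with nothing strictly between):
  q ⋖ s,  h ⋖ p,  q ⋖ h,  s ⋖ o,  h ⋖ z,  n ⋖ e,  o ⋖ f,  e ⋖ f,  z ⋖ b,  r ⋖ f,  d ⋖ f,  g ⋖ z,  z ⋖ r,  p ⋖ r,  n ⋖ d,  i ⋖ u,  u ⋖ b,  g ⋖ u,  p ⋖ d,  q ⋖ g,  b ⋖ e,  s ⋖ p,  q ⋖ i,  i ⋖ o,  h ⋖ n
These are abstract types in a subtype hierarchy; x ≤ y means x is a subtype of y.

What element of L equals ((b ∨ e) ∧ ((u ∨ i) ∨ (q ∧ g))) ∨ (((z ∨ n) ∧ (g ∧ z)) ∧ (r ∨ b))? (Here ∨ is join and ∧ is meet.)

u

b ∨ e = e
u ∨ i = u
q ∧ g = q
u ∨ q = u
e ∧ u = u
z ∨ n = e
g ∧ z = g
e ∧ g = g
r ∨ b = f
g ∧ f = g
u ∨ g = u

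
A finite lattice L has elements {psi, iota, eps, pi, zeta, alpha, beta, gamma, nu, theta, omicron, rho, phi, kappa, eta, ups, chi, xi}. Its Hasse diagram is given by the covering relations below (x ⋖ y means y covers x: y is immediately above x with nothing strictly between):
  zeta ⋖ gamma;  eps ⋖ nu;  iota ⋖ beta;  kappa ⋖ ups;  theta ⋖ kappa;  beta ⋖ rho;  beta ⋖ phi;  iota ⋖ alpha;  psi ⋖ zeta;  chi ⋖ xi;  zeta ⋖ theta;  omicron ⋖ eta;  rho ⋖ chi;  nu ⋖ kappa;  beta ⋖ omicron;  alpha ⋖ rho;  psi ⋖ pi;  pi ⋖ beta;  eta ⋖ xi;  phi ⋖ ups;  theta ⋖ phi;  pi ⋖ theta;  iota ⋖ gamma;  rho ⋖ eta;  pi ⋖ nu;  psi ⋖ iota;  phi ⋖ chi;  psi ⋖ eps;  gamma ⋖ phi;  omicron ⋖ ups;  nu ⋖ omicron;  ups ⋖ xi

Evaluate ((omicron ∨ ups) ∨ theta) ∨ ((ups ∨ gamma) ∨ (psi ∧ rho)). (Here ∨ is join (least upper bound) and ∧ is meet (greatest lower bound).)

omicron ∨ ups = ups
ups ∨ theta = ups
ups ∨ gamma = ups
psi ∧ rho = psi
ups ∨ psi = ups
ups ∨ ups = ups

ups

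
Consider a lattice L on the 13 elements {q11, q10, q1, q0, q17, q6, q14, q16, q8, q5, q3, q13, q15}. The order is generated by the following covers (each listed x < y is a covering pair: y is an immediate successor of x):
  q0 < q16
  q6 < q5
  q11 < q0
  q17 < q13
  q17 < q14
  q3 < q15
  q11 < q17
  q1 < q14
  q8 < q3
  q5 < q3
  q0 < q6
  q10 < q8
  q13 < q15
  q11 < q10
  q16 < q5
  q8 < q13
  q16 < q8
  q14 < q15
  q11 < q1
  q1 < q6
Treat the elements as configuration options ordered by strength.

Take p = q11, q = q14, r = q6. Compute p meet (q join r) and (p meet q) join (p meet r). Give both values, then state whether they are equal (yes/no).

q join r = q15, so p meet (q join r) = q11 meet q15 = q11.
p meet q = q11 and p meet r = q11, so (p meet q) join (p meet r) = q11 join q11 = q11.
Equal: yes.

q11; q11; yes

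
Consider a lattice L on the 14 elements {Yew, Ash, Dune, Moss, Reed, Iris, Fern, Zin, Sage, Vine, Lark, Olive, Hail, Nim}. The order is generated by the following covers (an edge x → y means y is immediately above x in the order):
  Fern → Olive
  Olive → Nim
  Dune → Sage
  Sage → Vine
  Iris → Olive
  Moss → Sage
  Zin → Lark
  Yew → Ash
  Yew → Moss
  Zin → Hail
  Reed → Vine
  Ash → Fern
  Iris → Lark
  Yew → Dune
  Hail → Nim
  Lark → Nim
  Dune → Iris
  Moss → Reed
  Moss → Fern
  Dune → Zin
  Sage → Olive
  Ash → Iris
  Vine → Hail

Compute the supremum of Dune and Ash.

Iris

Common upper bounds of {Dune, Ash}: Iris, Lark, Nim, Olive.
The least among these is Iris.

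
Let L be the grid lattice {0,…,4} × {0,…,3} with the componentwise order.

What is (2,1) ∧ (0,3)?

Common lower bounds of {(2,1), (0,3)}: (0,0), (0,1).
The greatest among these is (0,1).

(0,1)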